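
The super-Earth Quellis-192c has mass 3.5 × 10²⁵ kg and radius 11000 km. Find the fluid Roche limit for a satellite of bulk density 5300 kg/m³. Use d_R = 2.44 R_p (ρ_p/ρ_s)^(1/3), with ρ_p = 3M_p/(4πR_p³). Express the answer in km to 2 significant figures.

28000 km

ρ_p = 3M_p/(4πR_p³) = 3 × (3.5 × 10²⁵) / (4π × (1.1 × 10⁷ m)³) = 6300 kg/m³
d_R = 2.44 × 11000 km × (6300/5300)^(1/3)
    = 28000 km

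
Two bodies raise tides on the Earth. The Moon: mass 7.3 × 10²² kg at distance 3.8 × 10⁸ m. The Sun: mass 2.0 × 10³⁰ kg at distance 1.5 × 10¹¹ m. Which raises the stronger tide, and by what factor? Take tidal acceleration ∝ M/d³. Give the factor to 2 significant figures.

The Moon, by a factor of ≈ 2.2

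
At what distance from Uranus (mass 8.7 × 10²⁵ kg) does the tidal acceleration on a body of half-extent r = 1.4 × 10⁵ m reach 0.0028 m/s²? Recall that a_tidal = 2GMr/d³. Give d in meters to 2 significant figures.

2GMr/d³ = a_tidal  ⇒  d = (2GMr / a_tidal)^(1/3)
d = (2 × 6.674×10⁻¹¹ × (8.7 × 10²⁵) × (1.4 × 10⁵) / (0.0028))^(1/3)
  = 8.3 × 10⁷ m

8.3 × 10⁷ m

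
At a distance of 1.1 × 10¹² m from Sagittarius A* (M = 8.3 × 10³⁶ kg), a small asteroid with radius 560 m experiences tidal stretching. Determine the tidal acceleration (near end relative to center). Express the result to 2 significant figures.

4.7 × 10⁻⁷ m/s²

a_tidal = 2GMr/d³
        = 2 × (6.674 × 10⁻¹¹) × (8.3 × 10³⁶) × (560) / (1.1 × 10¹²)³
        = 4.7 × 10⁻⁷ m/s²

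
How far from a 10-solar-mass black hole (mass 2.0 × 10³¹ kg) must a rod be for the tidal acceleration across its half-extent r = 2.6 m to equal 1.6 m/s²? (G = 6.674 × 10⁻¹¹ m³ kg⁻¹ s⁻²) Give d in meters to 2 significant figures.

1.6 × 10⁷ m

2GMr/d³ = a_tidal  ⇒  d = (2GMr / a_tidal)^(1/3)
d = (2 × 6.674×10⁻¹¹ × (2.0 × 10³¹) × (2.6) / (1.6))^(1/3)
  = 1.6 × 10⁷ m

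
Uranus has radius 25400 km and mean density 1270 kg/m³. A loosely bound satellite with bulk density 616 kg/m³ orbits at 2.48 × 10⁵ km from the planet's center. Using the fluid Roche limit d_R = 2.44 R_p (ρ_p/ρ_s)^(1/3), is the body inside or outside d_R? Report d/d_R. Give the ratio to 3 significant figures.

outside; d/d_R ≈ 3.14

d_R = 2.44 × (25400 km) × (1270/616)^(1/3) = 78880 km
d/d_R = (2.48 × 10⁵) / (78880) = 3.14
Since d/d_R > 1, the body is outside the Roche limit.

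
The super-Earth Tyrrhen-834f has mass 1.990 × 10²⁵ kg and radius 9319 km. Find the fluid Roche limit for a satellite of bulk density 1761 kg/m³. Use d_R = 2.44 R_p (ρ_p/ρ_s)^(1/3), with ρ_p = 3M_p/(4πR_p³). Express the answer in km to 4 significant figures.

ρ_p = 3M_p/(4πR_p³) = 3 × (1.990 × 10²⁵) / (4π × (9.319 × 10⁶ m)³) = 5870 kg/m³
d_R = 2.44 × 9319 km × (5870/1761)^(1/3)
    = 33970 km

33970 km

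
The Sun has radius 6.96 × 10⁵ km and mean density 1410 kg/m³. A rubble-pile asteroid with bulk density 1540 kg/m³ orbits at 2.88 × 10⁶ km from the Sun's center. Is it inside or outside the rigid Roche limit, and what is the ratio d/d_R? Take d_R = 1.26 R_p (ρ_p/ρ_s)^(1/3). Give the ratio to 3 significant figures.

d_R = 1.26 × (6.96 × 10⁵ km) × (1410/1540)^(1/3) = 8.516 × 10⁵ km
d/d_R = (2.88 × 10⁶) / (8.516 × 10⁵) = 3.38
Since d/d_R > 1, the body is outside the Roche limit.

outside; d/d_R ≈ 3.38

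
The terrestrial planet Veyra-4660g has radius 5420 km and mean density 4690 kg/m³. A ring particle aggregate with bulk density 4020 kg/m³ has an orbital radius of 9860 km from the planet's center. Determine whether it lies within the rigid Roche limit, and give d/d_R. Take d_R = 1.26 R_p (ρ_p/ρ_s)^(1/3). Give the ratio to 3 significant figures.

d_R = 1.26 × (5420 km) × (4690/4020)^(1/3) = 7189 km
d/d_R = (9860) / (7189) = 1.37
Since d/d_R > 1, the body is outside the Roche limit.

outside; d/d_R ≈ 1.37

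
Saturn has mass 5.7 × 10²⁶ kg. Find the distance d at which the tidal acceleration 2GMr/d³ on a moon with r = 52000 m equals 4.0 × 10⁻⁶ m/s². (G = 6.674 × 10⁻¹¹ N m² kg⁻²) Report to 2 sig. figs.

2GMr/d³ = a_tidal  ⇒  d = (2GMr / a_tidal)^(1/3)
d = (2 × 6.674×10⁻¹¹ × (5.7 × 10²⁶) × (52000) / (4.0 × 10⁻⁶))^(1/3)
  = 1.0 × 10⁹ m

1.0 × 10⁹ m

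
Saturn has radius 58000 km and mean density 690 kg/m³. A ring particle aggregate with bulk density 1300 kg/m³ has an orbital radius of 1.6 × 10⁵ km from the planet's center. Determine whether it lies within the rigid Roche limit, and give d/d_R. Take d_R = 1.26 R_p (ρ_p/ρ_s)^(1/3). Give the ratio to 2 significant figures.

outside; d/d_R ≈ 2.7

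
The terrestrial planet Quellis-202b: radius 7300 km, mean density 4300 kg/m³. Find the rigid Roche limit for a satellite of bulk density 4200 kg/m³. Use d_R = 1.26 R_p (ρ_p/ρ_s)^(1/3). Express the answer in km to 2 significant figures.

d_R = 1.26 × 7300 km × (4300/4200)^(1/3)
    = 9300 km

9300 km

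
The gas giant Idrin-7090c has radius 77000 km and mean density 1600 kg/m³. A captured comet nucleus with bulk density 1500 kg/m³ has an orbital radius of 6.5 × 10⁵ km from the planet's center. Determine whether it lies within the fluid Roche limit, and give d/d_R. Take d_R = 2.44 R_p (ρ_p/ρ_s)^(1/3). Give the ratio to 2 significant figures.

d_R = 2.44 × (77000 km) × (1600/1500)^(1/3) = 1.920 × 10⁵ km
d/d_R = (6.5 × 10⁵) / (1.920 × 10⁵) = 3.4
Since d/d_R > 1, the body is outside the Roche limit.

outside; d/d_R ≈ 3.4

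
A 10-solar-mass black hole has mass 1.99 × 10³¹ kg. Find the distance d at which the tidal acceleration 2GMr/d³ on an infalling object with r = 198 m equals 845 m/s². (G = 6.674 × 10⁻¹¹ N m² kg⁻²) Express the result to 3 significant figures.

2GMr/d³ = a_tidal  ⇒  d = (2GMr / a_tidal)^(1/3)
d = (2 × 6.674×10⁻¹¹ × (1.99 × 10³¹) × (198) / (845))^(1/3)
  = 8.54 × 10⁶ m

8.54 × 10⁶ m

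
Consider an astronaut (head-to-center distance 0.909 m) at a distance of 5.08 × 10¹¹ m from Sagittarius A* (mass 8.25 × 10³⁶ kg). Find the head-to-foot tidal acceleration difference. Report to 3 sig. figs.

1.53 × 10⁻⁸ m/s²

a_tidal = 4GMr/d³
        = 4 × (6.674 × 10⁻¹¹) × (8.25 × 10³⁶) × (0.909) / (5.08 × 10¹¹)³
        = 1.53 × 10⁻⁸ m/s²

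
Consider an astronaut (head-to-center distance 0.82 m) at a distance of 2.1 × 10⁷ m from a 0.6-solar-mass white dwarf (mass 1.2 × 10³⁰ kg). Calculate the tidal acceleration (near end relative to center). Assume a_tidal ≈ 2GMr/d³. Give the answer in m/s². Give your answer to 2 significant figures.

The tidal stretch is the gradient of GM/d² times the body's extent r, hence the 1/d³ dependence.
a_tidal = 2GMr/d³
        = 2 × (6.674 × 10⁻¹¹) × (1.2 × 10³⁰) × (0.82) / (2.1 × 10⁷)³
        = 1.4 × 10⁻² m/s²

1.4 × 10⁻² m/s²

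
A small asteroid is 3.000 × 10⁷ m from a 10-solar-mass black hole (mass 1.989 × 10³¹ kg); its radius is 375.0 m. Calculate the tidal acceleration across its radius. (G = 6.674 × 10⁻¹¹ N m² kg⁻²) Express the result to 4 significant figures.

3.687 × 10¹ m/s²

Δa = 2GMr/d³
   = 2 × (6.674 × 10⁻¹¹) × (1.989 × 10³¹) × (375.0) / (3.000 × 10⁷)³
   = 3.687 × 10¹ m/s²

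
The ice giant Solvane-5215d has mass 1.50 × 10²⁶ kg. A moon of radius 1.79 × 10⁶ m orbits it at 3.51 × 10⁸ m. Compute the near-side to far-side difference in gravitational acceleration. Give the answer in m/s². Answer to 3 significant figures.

Differencing GM/(d−r)² and GM/(d+r)² to first order in r/d gives 4GMr/d³.
Δg = 4GMr/d³
   = 4 × (6.674 × 10⁻¹¹) × (1.50 × 10²⁶) × (1.79 × 10⁶) / (3.51 × 10⁸)³
   = 1.66 × 10⁻³ m/s²

1.66 × 10⁻³ m/s²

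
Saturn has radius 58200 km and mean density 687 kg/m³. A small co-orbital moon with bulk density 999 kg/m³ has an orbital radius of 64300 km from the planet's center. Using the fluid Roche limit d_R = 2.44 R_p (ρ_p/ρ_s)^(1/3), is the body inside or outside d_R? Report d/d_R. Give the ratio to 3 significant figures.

d_R = 2.44 × (58200 km) × (687/999)^(1/3) = 1.253 × 10⁵ km
d/d_R = (64300) / (1.253 × 10⁵) = 0.513
Since d/d_R < 1, the body is inside the Roche limit.

inside; d/d_R ≈ 0.513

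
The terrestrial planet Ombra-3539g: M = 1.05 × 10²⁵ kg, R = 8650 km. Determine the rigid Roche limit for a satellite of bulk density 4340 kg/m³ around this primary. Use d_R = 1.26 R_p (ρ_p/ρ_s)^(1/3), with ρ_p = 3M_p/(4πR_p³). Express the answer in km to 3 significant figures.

10500 km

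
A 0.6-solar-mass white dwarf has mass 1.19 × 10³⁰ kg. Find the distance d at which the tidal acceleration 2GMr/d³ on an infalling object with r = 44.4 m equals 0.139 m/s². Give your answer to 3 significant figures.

3.70 × 10⁷ m

2GMr/d³ = a_tidal  ⇒  d = (2GMr / a_tidal)^(1/3)
d = (2 × 6.674×10⁻¹¹ × (1.19 × 10³⁰) × (44.4) / (0.139))^(1/3)
  = 3.70 × 10⁷ m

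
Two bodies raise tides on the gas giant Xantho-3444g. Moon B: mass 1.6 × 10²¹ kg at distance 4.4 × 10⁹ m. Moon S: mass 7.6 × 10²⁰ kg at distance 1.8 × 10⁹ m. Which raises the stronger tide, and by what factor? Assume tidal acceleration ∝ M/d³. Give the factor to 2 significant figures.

Moon S, by a factor of ≈ 6.9

Tidal acceleration ∝ M/d³, so compare M/d³ for each.
Moon B: (1.6 × 10²¹) / (4.4 × 10⁹)³ = 1.878 × 10⁻⁸
Moon S: (7.6 × 10²⁰) / (1.8 × 10⁹)³ = 1.303 × 10⁻⁷
Ratio (larger/smaller) = 6.9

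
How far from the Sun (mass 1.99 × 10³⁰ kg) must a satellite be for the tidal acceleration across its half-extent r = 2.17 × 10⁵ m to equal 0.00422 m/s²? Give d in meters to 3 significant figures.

2.39 × 10⁹ m

2GMr/d³ = a_tidal  ⇒  d = (2GMr / a_tidal)^(1/3)
d = (2 × 6.674×10⁻¹¹ × (1.99 × 10³⁰) × (2.17 × 10⁵) / (0.00422))^(1/3)
  = 2.39 × 10⁹ m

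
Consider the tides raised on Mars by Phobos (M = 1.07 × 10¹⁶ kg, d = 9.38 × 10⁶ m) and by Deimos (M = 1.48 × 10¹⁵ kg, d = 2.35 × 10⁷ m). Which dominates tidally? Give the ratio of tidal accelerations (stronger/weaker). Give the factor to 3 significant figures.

Phobos, by a factor of ≈ 114

Compare M/d³ for the two perturbers:
Phobos: (1.07 × 10¹⁶) / (9.38 × 10⁶)³ = 1.297 × 10⁻⁵
Deimos: (1.48 × 10¹⁵) / (2.35 × 10⁷)³ = 1.140 × 10⁻⁷
Ratio (larger/smaller) = 114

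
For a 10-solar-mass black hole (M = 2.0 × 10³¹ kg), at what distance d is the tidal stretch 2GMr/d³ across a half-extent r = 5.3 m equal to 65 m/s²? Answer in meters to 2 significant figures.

2GMr/d³ = a_tidal  ⇒  d = (2GMr / a_tidal)^(1/3)
d = (2 × 6.674×10⁻¹¹ × (2.0 × 10³¹) × (5.3) / (65))^(1/3)
  = 6.0 × 10⁶ m

6.0 × 10⁶ m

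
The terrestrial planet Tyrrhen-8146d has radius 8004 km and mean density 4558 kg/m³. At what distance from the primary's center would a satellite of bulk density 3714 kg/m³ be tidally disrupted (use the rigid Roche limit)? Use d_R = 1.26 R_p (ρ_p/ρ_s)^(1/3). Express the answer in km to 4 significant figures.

10800 km

d_R = 1.26 × 8004 km × (4558/3714)^(1/3)
    = 10800 km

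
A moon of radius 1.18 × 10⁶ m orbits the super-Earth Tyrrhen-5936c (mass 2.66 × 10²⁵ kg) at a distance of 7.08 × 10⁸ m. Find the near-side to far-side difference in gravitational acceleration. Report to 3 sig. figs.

2.36 × 10⁻⁵ m/s²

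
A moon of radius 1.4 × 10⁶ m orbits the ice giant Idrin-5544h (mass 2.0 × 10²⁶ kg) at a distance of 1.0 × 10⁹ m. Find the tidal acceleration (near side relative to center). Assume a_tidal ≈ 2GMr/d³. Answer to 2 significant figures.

The tidal stretch is the gradient of GM/d² times the body's extent r, hence the 1/d³ dependence.
Δa = 2GMr/d³
   = 2 × (6.674 × 10⁻¹¹) × (2.0 × 10²⁶) × (1.4 × 10⁶) / (1.0 × 10⁹)³
   = 3.7 × 10⁻⁵ m/s²

3.7 × 10⁻⁵ m/s²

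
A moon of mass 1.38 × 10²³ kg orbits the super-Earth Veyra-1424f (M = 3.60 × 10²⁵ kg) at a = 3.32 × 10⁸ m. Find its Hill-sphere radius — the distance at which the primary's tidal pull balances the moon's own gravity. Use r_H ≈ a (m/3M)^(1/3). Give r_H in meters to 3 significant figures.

r_H ≈ a (m/3M)^(1/3)
    = (3.32 × 10⁸) × (1.38 × 10²³ / (3 × 3.60 × 10²⁵))^(1/3)
    = 3.60 × 10⁷ m

3.60 × 10⁷ m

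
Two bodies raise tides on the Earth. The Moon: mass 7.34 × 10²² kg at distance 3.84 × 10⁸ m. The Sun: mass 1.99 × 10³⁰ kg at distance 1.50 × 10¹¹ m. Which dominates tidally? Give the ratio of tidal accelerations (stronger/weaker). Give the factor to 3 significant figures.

Tidal stretch scales as M/d³; compute that for each body.
The Moon: (7.34 × 10²²) / (3.84 × 10⁸)³ = 1.296 × 10⁻³
The Sun: (1.99 × 10³⁰) / (1.50 × 10¹¹)³ = 5.896 × 10⁻⁴
Ratio (larger/smaller) = 2.20

The Moon, by a factor of ≈ 2.20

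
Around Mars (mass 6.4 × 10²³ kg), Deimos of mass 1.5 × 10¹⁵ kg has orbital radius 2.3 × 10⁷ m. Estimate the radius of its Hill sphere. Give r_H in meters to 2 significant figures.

2.1 × 10⁴ m

r_H ≈ a (m/3M)^(1/3)
    = (2.3 × 10⁷) × (1.5 × 10¹⁵ / (3 × 6.4 × 10²³))^(1/3)
    = 2.1 × 10⁴ m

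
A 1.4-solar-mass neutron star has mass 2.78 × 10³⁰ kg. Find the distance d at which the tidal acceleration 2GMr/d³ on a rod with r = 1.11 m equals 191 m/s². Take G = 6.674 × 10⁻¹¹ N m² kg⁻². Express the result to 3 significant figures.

2GMr/d³ = a_tidal  ⇒  d = (2GMr / a_tidal)^(1/3)
d = (2 × 6.674×10⁻¹¹ × (2.78 × 10³⁰) × (1.11) / (191))^(1/3)
  = 1.29 × 10⁶ m

1.29 × 10⁶ m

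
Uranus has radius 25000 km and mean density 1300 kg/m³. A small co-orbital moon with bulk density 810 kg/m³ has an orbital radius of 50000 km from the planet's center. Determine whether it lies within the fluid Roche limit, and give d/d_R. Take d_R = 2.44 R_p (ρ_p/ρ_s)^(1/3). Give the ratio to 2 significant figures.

d_R = 2.44 × (25000 km) × (1300/810)^(1/3) = 71420 km
d/d_R = (50000) / (71420) = 0.70
Since d/d_R < 1, the body is inside the Roche limit.

inside; d/d_R ≈ 0.70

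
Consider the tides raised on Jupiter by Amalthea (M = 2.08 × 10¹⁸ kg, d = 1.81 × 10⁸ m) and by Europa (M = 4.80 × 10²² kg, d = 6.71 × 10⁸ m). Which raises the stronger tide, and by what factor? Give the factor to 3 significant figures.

Europa, by a factor of ≈ 453

Tidal stretch scales as M/d³; compute that for each body.
Amalthea: (2.08 × 10¹⁸) / (1.81 × 10⁸)³ = 3.508 × 10⁻⁷
Europa: (4.80 × 10²²) / (6.71 × 10⁸)³ = 1.589 × 10⁻⁴
Ratio (larger/smaller) = 453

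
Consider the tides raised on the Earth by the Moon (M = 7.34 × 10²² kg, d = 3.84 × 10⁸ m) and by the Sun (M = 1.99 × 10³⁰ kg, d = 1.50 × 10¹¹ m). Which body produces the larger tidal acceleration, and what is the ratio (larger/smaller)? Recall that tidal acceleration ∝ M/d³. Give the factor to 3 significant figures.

The Moon, by a factor of ≈ 2.20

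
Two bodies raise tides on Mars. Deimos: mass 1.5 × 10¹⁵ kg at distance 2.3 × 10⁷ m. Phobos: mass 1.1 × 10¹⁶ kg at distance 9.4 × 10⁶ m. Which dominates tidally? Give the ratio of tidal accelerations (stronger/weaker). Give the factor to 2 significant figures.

Phobos, by a factor of ≈ 110

Tidal acceleration ∝ M/d³, so compare M/d³ for each.
Deimos: (1.5 × 10¹⁵) / (2.3 × 10⁷)³ = 1.233 × 10⁻⁷
Phobos: (1.1 × 10¹⁶) / (9.4 × 10⁶)³ = 1.324 × 10⁻⁵
Ratio (larger/smaller) = 110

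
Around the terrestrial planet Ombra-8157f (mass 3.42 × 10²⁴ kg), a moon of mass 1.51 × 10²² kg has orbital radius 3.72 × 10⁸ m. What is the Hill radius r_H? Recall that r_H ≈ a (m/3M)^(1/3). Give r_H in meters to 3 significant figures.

r_H ≈ a (m/3M)^(1/3)
    = (3.72 × 10⁸) × (1.51 × 10²² / (3 × 3.42 × 10²⁴))^(1/3)
    = 4.23 × 10⁷ m

4.23 × 10⁷ m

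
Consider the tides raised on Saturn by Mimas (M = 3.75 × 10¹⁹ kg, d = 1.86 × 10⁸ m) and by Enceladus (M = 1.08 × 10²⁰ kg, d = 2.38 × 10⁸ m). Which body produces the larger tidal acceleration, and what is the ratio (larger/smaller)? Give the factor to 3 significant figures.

Enceladus, by a factor of ≈ 1.37

Compare M/d³ for the two perturbers:
Mimas: (3.75 × 10¹⁹) / (1.86 × 10⁸)³ = 5.828 × 10⁻⁶
Enceladus: (1.08 × 10²⁰) / (2.38 × 10⁸)³ = 8.011 × 10⁻⁶
Ratio (larger/smaller) = 1.37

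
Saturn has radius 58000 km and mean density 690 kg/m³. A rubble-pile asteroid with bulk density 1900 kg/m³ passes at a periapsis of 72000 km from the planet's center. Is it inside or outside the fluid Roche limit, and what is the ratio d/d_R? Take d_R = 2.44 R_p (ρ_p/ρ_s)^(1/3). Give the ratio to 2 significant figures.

inside; d/d_R ≈ 0.71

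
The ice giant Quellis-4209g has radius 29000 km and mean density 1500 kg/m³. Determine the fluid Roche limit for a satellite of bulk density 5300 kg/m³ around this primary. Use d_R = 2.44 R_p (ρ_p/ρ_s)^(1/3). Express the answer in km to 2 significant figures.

46000 km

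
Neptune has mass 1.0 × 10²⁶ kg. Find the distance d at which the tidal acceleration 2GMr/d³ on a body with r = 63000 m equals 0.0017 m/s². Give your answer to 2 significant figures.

7.9 × 10⁷ m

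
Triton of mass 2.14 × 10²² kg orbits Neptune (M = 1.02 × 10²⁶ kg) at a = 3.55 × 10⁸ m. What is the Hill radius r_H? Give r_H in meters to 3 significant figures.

r_H ≈ a (m/3M)^(1/3)
    = (3.55 × 10⁸) × (2.14 × 10²² / (3 × 1.02 × 10²⁶))^(1/3)
    = 1.46 × 10⁷ m

1.46 × 10⁷ m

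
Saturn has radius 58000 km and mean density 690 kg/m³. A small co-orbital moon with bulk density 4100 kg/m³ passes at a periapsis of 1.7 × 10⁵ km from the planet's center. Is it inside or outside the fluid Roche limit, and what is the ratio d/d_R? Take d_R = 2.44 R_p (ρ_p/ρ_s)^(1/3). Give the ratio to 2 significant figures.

outside; d/d_R ≈ 2.2

d_R = 2.44 × (58000 km) × (690/4100)^(1/3) = 78130 km
d/d_R = (1.7 × 10⁵) / (78130) = 2.2
Since d/d_R > 1, the body is outside the Roche limit.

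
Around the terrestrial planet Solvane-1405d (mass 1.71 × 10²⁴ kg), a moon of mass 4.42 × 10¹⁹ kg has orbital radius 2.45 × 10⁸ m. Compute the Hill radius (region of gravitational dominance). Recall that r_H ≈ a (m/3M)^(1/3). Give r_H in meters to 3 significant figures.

r_H ≈ a (m/3M)^(1/3)
    = (2.45 × 10⁸) × (4.42 × 10¹⁹ / (3 × 1.71 × 10²⁴))^(1/3)
    = 5.02 × 10⁶ m

5.02 × 10⁶ m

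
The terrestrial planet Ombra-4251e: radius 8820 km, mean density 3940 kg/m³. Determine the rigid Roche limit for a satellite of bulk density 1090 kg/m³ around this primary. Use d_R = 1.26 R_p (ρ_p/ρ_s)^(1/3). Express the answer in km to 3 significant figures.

17100 km

d_R = 1.26 × 8820 km × (3940/1090)^(1/3)
    = 17100 km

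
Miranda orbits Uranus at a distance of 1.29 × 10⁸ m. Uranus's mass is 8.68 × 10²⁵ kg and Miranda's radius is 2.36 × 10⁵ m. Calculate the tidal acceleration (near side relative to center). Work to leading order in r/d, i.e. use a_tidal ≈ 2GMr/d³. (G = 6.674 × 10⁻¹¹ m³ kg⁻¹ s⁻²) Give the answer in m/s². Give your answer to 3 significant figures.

1.27 × 10⁻³ m/s²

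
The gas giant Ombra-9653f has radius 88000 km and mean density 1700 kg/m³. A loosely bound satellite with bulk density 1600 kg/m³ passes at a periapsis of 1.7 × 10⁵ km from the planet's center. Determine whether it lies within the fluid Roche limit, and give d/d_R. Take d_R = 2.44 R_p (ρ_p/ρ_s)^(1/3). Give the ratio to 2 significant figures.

d_R = 2.44 × (88000 km) × (1700/1600)^(1/3) = 2.191 × 10⁵ km
d/d_R = (1.7 × 10⁵) / (2.191 × 10⁵) = 0.78
Since d/d_R < 1, the body is inside the Roche limit.

inside; d/d_R ≈ 0.78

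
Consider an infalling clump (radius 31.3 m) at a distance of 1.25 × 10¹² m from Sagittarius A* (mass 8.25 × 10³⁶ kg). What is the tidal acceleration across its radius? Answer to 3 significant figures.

1.76 × 10⁻⁸ m/s²

The tidal stretch is the gradient of GM/d² times the body's extent r, hence the 1/d³ dependence.
Δg = 2GMr/d³
   = 2 × (6.674 × 10⁻¹¹) × (8.25 × 10³⁶) × (31.3) / (1.25 × 10¹²)³
   = 1.76 × 10⁻⁸ m/s²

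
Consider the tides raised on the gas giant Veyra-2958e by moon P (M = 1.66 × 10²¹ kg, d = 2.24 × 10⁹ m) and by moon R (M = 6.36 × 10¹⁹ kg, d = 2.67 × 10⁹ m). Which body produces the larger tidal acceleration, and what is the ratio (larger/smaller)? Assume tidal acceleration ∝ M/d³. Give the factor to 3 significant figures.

Moon P, by a factor of ≈ 44.2

Compare M/d³ for the two perturbers:
Moon P: (1.66 × 10²¹) / (2.24 × 10⁹)³ = 1.477 × 10⁻⁷
Moon R: (6.36 × 10¹⁹) / (2.67 × 10⁹)³ = 3.341 × 10⁻⁹
Ratio (larger/smaller) = 44.2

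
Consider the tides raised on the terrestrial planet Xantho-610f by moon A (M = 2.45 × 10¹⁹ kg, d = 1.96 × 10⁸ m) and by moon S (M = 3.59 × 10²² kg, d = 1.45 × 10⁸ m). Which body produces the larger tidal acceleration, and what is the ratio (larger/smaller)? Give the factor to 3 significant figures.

The tide-raising term goes as M/d³ (the gradient of a 1/d² field).
Moon A: (2.45 × 10¹⁹) / (1.96 × 10⁸)³ = 3.254 × 10⁻⁶
Moon S: (3.59 × 10²²) / (1.45 × 10⁸)³ = 1.178 × 10⁻²
Ratio (larger/smaller) = 3620

Moon S, by a factor of ≈ 3620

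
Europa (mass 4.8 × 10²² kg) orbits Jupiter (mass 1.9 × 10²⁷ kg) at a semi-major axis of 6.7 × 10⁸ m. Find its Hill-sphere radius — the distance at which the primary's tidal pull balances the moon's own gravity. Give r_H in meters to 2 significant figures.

r_H ≈ a (m/3M)^(1/3)
    = (6.7 × 10⁸) × (4.8 × 10²² / (3 × 1.9 × 10²⁷))^(1/3)
    = 1.4 × 10⁷ m

1.4 × 10⁷ m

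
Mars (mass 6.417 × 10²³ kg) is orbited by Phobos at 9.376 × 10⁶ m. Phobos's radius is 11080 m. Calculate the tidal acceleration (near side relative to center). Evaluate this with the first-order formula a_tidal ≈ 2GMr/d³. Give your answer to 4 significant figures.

1.151 × 10⁻³ m/s²

Δa = 2GMr/d³
   = 2 × (6.674 × 10⁻¹¹) × (6.417 × 10²³) × (11080) / (9.376 × 10⁶)³
   = 1.151 × 10⁻³ m/s²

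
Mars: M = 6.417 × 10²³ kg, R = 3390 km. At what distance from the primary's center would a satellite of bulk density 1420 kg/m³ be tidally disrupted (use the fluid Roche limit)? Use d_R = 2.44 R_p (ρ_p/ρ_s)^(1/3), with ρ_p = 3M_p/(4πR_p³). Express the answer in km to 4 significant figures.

ρ_p = 3M_p/(4πR_p³) = 3 × (6.417 × 10²³) / (4π × (3.390 × 10⁶ m)³) = 3932 kg/m³
d_R = 2.44 × 3390 km × (3932/1420)^(1/3)
    = 11620 km

11620 km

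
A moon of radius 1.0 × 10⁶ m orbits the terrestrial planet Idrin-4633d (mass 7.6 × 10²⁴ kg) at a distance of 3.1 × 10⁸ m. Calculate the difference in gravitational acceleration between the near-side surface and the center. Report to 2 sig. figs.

3.4 × 10⁻⁵ m/s²

a_tidal = 2GMr/d³
        = 2 × (6.674 × 10⁻¹¹) × (7.6 × 10²⁴) × (1.0 × 10⁶) / (3.1 × 10⁸)³
        = 3.4 × 10⁻⁵ m/s²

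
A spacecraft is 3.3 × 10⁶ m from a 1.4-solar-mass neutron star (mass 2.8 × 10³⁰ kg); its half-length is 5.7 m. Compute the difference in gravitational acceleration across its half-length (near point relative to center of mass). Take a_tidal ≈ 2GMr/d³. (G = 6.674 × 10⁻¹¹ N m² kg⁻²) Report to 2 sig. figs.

Δg = 2GMr/d³
   = 2 × (6.674 × 10⁻¹¹) × (2.8 × 10³⁰) × (5.7) / (3.3 × 10⁶)³
   = 5.9 × 10¹ m/s²

5.9 × 10¹ m/s²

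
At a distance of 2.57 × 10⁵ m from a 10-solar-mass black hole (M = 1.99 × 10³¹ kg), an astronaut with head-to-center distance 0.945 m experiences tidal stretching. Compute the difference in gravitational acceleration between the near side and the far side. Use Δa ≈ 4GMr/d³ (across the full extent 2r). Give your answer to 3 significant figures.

Δg = 4GMr/d³
   = 4 × (6.674 × 10⁻¹¹) × (1.99 × 10³¹) × (0.945) / (2.57 × 10⁵)³
   = 2.96 × 10⁵ m/s²

2.96 × 10⁵ m/s²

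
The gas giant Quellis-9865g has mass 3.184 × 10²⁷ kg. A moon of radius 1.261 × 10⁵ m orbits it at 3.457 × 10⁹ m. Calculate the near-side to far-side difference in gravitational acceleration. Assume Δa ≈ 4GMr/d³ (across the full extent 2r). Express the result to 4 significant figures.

2.594 × 10⁻⁶ m/s²

a_tidal = 4GMr/d³
        = 4 × (6.674 × 10⁻¹¹) × (3.184 × 10²⁷) × (1.261 × 10⁵) / (3.457 × 10⁹)³
        = 2.594 × 10⁻⁶ m/s²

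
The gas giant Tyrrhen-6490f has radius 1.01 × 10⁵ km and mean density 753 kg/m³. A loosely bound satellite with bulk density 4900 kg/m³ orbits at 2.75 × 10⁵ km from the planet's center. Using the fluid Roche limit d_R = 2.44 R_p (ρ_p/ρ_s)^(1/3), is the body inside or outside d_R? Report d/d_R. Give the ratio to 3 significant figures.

d_R = 2.44 × (1.01 × 10⁵ km) × (753/4900)^(1/3) = 1.320 × 10⁵ km
d/d_R = (2.75 × 10⁵) / (1.320 × 10⁵) = 2.08
Since d/d_R > 1, the body is outside the Roche limit.

outside; d/d_R ≈ 2.08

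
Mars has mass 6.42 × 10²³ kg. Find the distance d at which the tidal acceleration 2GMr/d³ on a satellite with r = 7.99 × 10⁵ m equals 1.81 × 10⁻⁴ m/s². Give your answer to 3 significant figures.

7.23 × 10⁷ m

2GMr/d³ = a_tidal  ⇒  d = (2GMr / a_tidal)^(1/3)
d = (2 × 6.674×10⁻¹¹ × (6.42 × 10²³) × (7.99 × 10⁵) / (1.81 × 10⁻⁴))^(1/3)
  = 7.23 × 10⁷ m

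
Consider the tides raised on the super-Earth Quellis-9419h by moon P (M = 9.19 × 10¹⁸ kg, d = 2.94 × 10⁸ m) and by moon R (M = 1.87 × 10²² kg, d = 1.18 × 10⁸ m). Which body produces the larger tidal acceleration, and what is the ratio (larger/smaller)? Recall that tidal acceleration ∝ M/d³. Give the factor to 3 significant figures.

Moon R, by a factor of ≈ 31500

Tidal acceleration ∝ M/d³, so compare M/d³ for each.
Moon P: (9.19 × 10¹⁸) / (2.94 × 10⁸)³ = 3.616 × 10⁻⁷
Moon R: (1.87 × 10²²) / (1.18 × 10⁸)³ = 1.138 × 10⁻²
Ratio (larger/smaller) = 31500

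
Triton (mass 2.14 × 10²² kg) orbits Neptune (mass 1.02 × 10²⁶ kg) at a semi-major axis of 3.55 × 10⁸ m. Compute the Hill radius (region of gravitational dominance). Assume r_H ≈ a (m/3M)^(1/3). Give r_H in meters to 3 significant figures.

1.46 × 10⁷ m

r_H ≈ a (m/3M)^(1/3)
    = (3.55 × 10⁸) × (2.14 × 10²² / (3 × 1.02 × 10²⁶))^(1/3)
    = 1.46 × 10⁷ m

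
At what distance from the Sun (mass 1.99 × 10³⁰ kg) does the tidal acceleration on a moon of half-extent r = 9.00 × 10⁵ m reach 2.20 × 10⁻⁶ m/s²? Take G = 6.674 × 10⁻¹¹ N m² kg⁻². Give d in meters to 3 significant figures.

4.77 × 10¹⁰ m

2GMr/d³ = a_tidal  ⇒  d = (2GMr / a_tidal)^(1/3)
d = (2 × 6.674×10⁻¹¹ × (1.99 × 10³⁰) × (9.00 × 10⁵) / (2.20 × 10⁻⁶))^(1/3)
  = 4.77 × 10¹⁰ m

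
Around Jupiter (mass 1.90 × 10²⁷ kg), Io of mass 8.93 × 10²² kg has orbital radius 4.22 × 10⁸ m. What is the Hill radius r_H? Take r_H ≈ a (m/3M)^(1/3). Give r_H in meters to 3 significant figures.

r_H ≈ a (m/3M)^(1/3)
    = (4.22 × 10⁸) × (8.93 × 10²² / (3 × 1.90 × 10²⁷))^(1/3)
    = 1.06 × 10⁷ m

1.06 × 10⁷ m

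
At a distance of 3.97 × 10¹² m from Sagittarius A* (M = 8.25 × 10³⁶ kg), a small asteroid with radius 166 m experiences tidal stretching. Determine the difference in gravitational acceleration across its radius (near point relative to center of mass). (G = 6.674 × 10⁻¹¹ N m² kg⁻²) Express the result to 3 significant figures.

Differencing GM/(d−r)² and GM/d² to first order in r/d gives 2GMr/d³.
Δa = 2GMr/d³
   = 2 × (6.674 × 10⁻¹¹) × (8.25 × 10³⁶) × (166) / (3.97 × 10¹²)³
   = 2.92 × 10⁻⁹ m/s²

2.92 × 10⁻⁹ m/s²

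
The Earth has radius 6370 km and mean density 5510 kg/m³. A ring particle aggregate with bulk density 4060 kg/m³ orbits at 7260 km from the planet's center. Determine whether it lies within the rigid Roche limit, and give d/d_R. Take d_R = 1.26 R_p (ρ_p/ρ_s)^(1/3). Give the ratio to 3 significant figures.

d_R = 1.26 × (6370 km) × (5510/4060)^(1/3) = 8886 km
d/d_R = (7260) / (8886) = 0.817
Since d/d_R < 1, the body is inside the Roche limit.

inside; d/d_R ≈ 0.817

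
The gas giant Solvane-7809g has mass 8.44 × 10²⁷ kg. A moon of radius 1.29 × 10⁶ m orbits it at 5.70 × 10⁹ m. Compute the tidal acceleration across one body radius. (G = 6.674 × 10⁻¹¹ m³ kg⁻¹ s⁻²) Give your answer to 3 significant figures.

7.85 × 10⁻⁶ m/s²

a_tidal = 2GMr/d³
        = 2 × (6.674 × 10⁻¹¹) × (8.44 × 10²⁷) × (1.29 × 10⁶) / (5.70 × 10⁹)³
        = 7.85 × 10⁻⁶ m/s²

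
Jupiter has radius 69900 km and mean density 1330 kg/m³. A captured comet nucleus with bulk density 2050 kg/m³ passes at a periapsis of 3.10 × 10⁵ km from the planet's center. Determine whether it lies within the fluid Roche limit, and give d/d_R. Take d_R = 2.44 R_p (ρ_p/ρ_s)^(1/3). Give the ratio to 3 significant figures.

outside; d/d_R ≈ 2.10

d_R = 2.44 × (69900 km) × (1330/2050)^(1/3) = 1.476 × 10⁵ km
d/d_R = (3.10 × 10⁵) / (1.476 × 10⁵) = 2.10
Since d/d_R > 1, the body is outside the Roche limit.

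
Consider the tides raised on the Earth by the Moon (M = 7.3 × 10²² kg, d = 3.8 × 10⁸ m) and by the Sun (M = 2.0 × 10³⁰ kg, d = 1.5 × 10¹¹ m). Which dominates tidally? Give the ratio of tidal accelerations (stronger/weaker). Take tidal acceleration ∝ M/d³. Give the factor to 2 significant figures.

The tide-raising term goes as M/d³ (the gradient of a 1/d² field).
The Moon: (7.3 × 10²²) / (3.8 × 10⁸)³ = 1.330 × 10⁻³
The Sun: (2.0 × 10³⁰) / (1.5 × 10¹¹)³ = 5.926 × 10⁻⁴
Ratio (larger/smaller) = 2.2

The Moon, by a factor of ≈ 2.2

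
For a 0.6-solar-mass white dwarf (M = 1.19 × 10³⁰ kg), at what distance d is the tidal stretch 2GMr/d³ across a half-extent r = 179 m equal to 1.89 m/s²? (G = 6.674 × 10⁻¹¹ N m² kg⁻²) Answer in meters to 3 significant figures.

2.47 × 10⁷ m

2GMr/d³ = a_tidal  ⇒  d = (2GMr / a_tidal)^(1/3)
d = (2 × 6.674×10⁻¹¹ × (1.19 × 10³⁰) × (179) / (1.89))^(1/3)
  = 2.47 × 10⁷ m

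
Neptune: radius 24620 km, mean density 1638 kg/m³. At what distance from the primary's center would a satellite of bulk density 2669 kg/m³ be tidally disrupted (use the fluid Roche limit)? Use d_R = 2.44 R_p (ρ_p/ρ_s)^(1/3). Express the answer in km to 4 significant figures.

51050 km

d_R = 2.44 × 24620 km × (1638/2669)^(1/3)
    = 51050 km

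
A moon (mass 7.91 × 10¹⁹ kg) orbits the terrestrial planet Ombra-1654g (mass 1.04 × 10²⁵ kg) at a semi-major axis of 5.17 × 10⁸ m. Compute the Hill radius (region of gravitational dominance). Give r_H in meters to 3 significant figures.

r_H ≈ a (m/3M)^(1/3)
    = (5.17 × 10⁸) × (7.91 × 10¹⁹ / (3 × 1.04 × 10²⁵))^(1/3)
    = 7.05 × 10⁶ m

7.05 × 10⁶ m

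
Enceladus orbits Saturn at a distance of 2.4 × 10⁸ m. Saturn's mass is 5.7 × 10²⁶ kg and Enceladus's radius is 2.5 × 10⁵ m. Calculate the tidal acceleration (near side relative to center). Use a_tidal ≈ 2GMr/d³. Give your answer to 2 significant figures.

1.4 × 10⁻³ m/s²

Δg = 2GMr/d³
   = 2 × (6.674 × 10⁻¹¹) × (5.7 × 10²⁶) × (2.5 × 10⁵) / (2.4 × 10⁸)³
   = 1.4 × 10⁻³ m/s²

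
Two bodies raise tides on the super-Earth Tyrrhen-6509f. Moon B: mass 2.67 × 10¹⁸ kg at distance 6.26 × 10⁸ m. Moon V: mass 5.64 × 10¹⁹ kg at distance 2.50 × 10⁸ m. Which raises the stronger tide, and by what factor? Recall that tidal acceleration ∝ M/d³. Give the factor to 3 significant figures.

Tidal acceleration ∝ M/d³, so compare M/d³ for each.
Moon B: (2.67 × 10¹⁸) / (6.26 × 10⁸)³ = 1.088 × 10⁻⁸
Moon V: (5.64 × 10¹⁹) / (2.50 × 10⁸)³ = 3.610 × 10⁻⁶
Ratio (larger/smaller) = 332

Moon V, by a factor of ≈ 332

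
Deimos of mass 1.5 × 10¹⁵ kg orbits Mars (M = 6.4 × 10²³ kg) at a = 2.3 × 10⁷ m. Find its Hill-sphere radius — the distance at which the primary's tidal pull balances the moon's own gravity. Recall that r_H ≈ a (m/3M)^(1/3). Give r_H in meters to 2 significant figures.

2.1 × 10⁴ m

r_H ≈ a (m/3M)^(1/3)
    = (2.3 × 10⁷) × (1.5 × 10¹⁵ / (3 × 6.4 × 10²³))^(1/3)
    = 2.1 × 10⁴ m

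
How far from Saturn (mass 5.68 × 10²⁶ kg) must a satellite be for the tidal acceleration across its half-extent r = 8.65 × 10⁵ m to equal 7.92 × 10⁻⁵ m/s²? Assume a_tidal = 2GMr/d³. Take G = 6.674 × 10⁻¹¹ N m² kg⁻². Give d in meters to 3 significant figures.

2GMr/d³ = a_tidal  ⇒  d = (2GMr / a_tidal)^(1/3)
d = (2 × 6.674×10⁻¹¹ × (5.68 × 10²⁶) × (8.65 × 10⁵) / (7.92 × 10⁻⁵))^(1/3)
  = 9.39 × 10⁸ m

9.39 × 10⁸ m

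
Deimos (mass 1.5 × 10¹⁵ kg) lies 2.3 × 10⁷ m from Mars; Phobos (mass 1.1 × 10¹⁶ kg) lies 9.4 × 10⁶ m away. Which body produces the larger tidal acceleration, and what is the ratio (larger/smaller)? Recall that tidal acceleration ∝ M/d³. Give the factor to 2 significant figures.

Phobos, by a factor of ≈ 110

Compare M/d³ for the two perturbers:
Deimos: (1.5 × 10¹⁵) / (2.3 × 10⁷)³ = 1.233 × 10⁻⁷
Phobos: (1.1 × 10¹⁶) / (9.4 × 10⁶)³ = 1.324 × 10⁻⁵
Ratio (larger/smaller) = 110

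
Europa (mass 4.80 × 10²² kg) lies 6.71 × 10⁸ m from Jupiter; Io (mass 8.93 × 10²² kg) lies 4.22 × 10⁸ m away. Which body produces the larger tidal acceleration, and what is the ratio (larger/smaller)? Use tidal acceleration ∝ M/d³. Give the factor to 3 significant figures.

Io, by a factor of ≈ 7.48

Tidal stretch scales as M/d³; compute that for each body.
Europa: (4.80 × 10²²) / (6.71 × 10⁸)³ = 1.589 × 10⁻⁴
Io: (8.93 × 10²²) / (4.22 × 10⁸)³ = 1.188 × 10⁻³
Ratio (larger/smaller) = 7.48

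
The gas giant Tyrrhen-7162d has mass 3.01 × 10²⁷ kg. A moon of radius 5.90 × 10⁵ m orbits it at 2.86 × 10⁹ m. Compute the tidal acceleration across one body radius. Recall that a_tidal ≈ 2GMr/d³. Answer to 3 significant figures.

Δa = 2GMr/d³
   = 2 × (6.674 × 10⁻¹¹) × (3.01 × 10²⁷) × (5.90 × 10⁵) / (2.86 × 10⁹)³
   = 1.01 × 10⁻⁵ m/s²

1.01 × 10⁻⁵ m/s²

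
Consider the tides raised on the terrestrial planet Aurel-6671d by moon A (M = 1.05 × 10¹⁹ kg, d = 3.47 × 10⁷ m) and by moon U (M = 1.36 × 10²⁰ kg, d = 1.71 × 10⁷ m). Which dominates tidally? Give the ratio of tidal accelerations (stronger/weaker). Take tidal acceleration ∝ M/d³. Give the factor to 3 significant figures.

Tidal acceleration ∝ M/d³, so compare M/d³ for each.
Moon A: (1.05 × 10¹⁹) / (3.47 × 10⁷)³ = 2.513 × 10⁻⁴
Moon U: (1.36 × 10²⁰) / (1.71 × 10⁷)³ = 2.720 × 10⁻²
Ratio (larger/smaller) = 108

Moon U, by a factor of ≈ 108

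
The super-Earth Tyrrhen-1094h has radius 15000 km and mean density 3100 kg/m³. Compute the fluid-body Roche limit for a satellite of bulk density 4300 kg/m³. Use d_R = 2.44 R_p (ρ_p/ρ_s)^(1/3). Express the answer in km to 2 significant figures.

33000 km

d_R = 2.44 × 15000 km × (3100/4300)^(1/3)
    = 33000 km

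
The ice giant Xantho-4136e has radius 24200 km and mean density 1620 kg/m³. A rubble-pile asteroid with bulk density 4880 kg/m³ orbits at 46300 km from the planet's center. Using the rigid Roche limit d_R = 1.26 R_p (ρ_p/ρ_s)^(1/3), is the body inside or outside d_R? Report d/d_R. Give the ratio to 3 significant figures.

outside; d/d_R ≈ 2.19

d_R = 1.26 × (24200 km) × (1620/4880)^(1/3) = 21110 km
d/d_R = (46300) / (21110) = 2.19
Since d/d_R > 1, the body is outside the Roche limit.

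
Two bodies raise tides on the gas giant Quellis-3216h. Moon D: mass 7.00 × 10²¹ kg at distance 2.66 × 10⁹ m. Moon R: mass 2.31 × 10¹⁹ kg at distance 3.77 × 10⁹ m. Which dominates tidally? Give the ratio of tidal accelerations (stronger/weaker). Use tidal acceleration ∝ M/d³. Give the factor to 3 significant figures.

Tidal acceleration ∝ M/d³, so compare M/d³ for each.
Moon D: (7.00 × 10²¹) / (2.66 × 10⁹)³ = 3.719 × 10⁻⁷
Moon R: (2.31 × 10¹⁹) / (3.77 × 10⁹)³ = 4.311 × 10⁻¹⁰
Ratio (larger/smaller) = 863

Moon D, by a factor of ≈ 863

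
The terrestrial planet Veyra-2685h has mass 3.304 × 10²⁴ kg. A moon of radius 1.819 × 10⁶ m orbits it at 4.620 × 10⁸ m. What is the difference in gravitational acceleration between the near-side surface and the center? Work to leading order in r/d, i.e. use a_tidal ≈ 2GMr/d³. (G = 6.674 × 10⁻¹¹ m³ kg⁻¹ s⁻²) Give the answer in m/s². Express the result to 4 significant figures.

8.135 × 10⁻⁶ m/s²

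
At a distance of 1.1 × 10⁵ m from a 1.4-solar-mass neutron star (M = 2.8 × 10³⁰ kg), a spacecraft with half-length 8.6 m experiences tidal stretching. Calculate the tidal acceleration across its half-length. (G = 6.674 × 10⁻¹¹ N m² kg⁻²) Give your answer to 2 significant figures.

2.4 × 10⁶ m/s²

Δg = 2GMr/d³
   = 2 × (6.674 × 10⁻¹¹) × (2.8 × 10³⁰) × (8.6) / (1.1 × 10⁵)³
   = 2.4 × 10⁶ m/s²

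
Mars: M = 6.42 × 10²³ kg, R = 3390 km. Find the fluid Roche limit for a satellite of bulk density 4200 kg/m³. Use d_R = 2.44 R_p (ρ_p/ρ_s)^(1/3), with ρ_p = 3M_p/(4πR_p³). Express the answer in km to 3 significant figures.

ρ_p = 3M_p/(4πR_p³) = 3 × (6.42 × 10²³) / (4π × (3.39 × 10⁶ m)³) = 3930 kg/m³
d_R = 2.44 × 3390 km × (3930/4200)^(1/3)
    = 8090 km

8090 km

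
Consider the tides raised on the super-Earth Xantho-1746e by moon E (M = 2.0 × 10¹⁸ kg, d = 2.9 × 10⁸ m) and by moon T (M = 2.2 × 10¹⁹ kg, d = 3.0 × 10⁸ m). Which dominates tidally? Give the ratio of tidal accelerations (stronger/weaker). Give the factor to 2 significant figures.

Moon T, by a factor of ≈ 9.9

Tidal acceleration ∝ M/d³, so compare M/d³ for each.
Moon E: (2.0 × 10¹⁸) / (2.9 × 10⁸)³ = 8.200 × 10⁻⁸
Moon T: (2.2 × 10¹⁹) / (3.0 × 10⁸)³ = 8.148 × 10⁻⁷
Ratio (larger/smaller) = 9.9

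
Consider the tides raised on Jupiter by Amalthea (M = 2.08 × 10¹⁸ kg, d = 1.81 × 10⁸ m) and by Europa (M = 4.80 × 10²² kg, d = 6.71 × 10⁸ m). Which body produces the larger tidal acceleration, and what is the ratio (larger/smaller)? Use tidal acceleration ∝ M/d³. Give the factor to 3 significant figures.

Europa, by a factor of ≈ 453

Tidal acceleration ∝ M/d³, so compare M/d³ for each.
Amalthea: (2.08 × 10¹⁸) / (1.81 × 10⁸)³ = 3.508 × 10⁻⁷
Europa: (4.80 × 10²²) / (6.71 × 10⁸)³ = 1.589 × 10⁻⁴
Ratio (larger/smaller) = 453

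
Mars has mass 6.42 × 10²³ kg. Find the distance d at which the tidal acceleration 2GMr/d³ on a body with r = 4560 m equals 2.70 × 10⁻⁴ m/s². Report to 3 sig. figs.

1.13 × 10⁷ m

2GMr/d³ = a_tidal  ⇒  d = (2GMr / a_tidal)^(1/3)
d = (2 × 6.674×10⁻¹¹ × (6.42 × 10²³) × (4560) / (2.70 × 10⁻⁴))^(1/3)
  = 1.13 × 10⁷ m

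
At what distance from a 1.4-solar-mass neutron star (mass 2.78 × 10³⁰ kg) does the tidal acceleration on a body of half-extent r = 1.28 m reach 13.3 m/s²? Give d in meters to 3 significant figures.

2GMr/d³ = a_tidal  ⇒  d = (2GMr / a_tidal)^(1/3)
d = (2 × 6.674×10⁻¹¹ × (2.78 × 10³⁰) × (1.28) / (13.3))^(1/3)
  = 3.29 × 10⁶ m

3.29 × 10⁶ m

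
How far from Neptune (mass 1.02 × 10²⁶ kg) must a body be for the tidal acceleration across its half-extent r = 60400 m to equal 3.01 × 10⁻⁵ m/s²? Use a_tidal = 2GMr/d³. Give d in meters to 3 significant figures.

3.01 × 10⁸ m

2GMr/d³ = a_tidal  ⇒  d = (2GMr / a_tidal)^(1/3)
d = (2 × 6.674×10⁻¹¹ × (1.02 × 10²⁶) × (60400) / (3.01 × 10⁻⁵))^(1/3)
  = 3.01 × 10⁸ m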